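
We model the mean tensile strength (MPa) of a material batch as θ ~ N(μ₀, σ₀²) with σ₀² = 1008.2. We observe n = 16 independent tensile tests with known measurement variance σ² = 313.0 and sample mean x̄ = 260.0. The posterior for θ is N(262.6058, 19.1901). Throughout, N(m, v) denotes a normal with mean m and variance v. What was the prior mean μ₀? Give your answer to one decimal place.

The posterior mean is a precision-weighted average: μ_n = (τ₀μ₀ + τ_data·x̄)/(τ₀+τ_data), with τ₀=1/σ₀² and τ_data=n/σ².
Here τ₀ = 1/1008.2 = 0.000992 and τ_data = 16/313.0 = 0.051118, so τ_n = 0.052110.
Rearranging for μ₀: μ₀ = (μ_n·τ_n − τ_data·x̄)/τ₀ = (262.6058·0.052110 − 0.051118·260.0) / 0.000992 = 0.393708/0.000992 ≈ 396.9.

μ₀ = 396.9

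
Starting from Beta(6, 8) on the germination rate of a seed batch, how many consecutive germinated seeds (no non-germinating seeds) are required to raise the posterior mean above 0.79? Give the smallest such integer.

k = 25

After k germinated seeds and 0 non-germinating seeds the posterior is Beta(6+k, 8), with mean (6+k)/(6+8+k).
Set (6+k)/(14+k) > 0.79 and solve: k > (0.79·14 − 6)/(1 − 0.79) = 24.095.
The smallest integer exceeding 24.095 is 25, and checking k=25: (31)/(39) = 0.7949 > 0.79.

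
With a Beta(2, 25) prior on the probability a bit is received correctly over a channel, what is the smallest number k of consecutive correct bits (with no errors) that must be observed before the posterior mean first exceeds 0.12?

k = 2

After k correct bits and 0 errors the posterior is Beta(2+k, 25), with mean (2+k)/(2+25+k).
Set (2+k)/(27+k) > 0.12 and solve: k > (0.12·27 − 2)/(1 − 0.12) = 1.409.
The smallest integer exceeding 1.409 is 2.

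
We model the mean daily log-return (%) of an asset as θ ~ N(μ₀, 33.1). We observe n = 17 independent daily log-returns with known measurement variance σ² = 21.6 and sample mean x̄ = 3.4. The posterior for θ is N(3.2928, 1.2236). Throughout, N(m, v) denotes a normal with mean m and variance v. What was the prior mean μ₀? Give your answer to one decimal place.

With known observation variance, the Normal–Normal posterior has precision τ_n = τ₀ + n/σ² and mean μ_n = (τ₀μ₀ + (n/σ²)x̄)/τ_n.
Here τ₀ = 1/33.1 = 0.030211 and τ_data = 17/21.6 = 0.787037, so τ_n = 0.817248.
Rearranging for μ₀: μ₀ = (μ_n·τ_n − τ_data·x̄)/τ₀ = (3.2928·0.817248 − 0.787037·3.4) / 0.030211 = 0.015108/0.030211 ≈ 0.5.

μ₀ = 0.5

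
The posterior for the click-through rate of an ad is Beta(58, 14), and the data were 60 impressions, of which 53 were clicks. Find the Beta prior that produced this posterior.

Under Beta–binomial conjugacy the posterior parameters are (a+s, b+f).
So a = 58 − 53 = 5 and b = 14 − 7 = 7.

Beta(5, 7)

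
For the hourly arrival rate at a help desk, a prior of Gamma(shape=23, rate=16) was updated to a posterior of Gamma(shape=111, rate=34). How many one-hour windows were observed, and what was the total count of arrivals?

Gamma–Poisson conjugacy: posterior shape = α + Σxᵢ, posterior rate = β + n.
Matching: Σxᵢ = 111 − 23 = 88 and n = 34 − 16 = 18.

n = 18 one-hour windows with total 88 arrivals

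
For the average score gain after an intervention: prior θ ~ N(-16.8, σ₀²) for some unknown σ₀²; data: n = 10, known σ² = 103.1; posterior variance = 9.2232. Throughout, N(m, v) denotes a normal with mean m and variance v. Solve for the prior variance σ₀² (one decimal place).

For the Normal–Normal model with known σ², precisions add: τ_n = τ₀ + n/σ².
So 1/σ₀² = 1/9.2232 − 10/103.1 = 0.108422 − 0.096993 = 0.011429.
Hence σ₀² = 1/0.011429 ≈ 87.5.

σ₀² = 87.5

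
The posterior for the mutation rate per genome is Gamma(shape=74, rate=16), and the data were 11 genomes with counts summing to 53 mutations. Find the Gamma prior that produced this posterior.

A Gamma(α, β) prior (rate parametrization) on a Poisson rate with n observations summing to S gives posterior Gamma(α+S, β+n).
So α = 74 − 53 = 21 and β = 16 − 11 = 5.

Gamma(shape=21, rate=5)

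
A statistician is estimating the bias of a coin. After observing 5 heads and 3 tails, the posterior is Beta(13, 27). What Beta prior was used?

Beta(8, 24)

Under Beta–binomial conjugacy the posterior parameters are (a+s, b+f).
Subtract the data counts: 13−5=8, 27−3=24.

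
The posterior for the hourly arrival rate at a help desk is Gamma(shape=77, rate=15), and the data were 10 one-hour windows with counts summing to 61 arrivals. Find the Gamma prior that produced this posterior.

Gamma(shape=16, rate=5)

Gamma–Poisson conjugacy: posterior shape = α + Σxᵢ, posterior rate = β + n.
So α = 77 − 61 = 16 and β = 15 − 10 = 5.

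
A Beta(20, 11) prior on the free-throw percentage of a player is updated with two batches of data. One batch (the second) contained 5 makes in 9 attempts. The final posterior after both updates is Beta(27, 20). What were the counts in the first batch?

2 makes and 5 misses

Sequential conjugate updates are equivalent to a single update on the pooled data, so total successes = posterior α − prior α and total failures = posterior β − prior β.
Total across both batches: 27−20=7 makes, 20−11=9 misses.
Subtract the second batch: 7−5=2 makes and 9−4=5 misses.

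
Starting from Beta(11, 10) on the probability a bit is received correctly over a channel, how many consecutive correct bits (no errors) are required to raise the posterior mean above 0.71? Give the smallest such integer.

k = 14

After k correct bits and 0 errors the posterior is Beta(11+k, 10), with mean (11+k)/(11+10+k).
Set (11+k)/(21+k) > 0.71 and solve: k > (0.71·21 − 11)/(1 − 0.71) = 13.483.
The smallest integer exceeding 13.483 is 14, and checking k=14: (25)/(35) = 0.7143 > 0.71.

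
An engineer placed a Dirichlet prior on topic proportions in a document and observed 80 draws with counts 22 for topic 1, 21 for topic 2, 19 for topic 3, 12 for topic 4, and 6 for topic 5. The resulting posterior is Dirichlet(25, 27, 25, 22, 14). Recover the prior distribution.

For a Dirichlet(α) prior with multinomial counts c, the posterior is Dirichlet(α + c) componentwise.
Subtract each count from the matching posterior parameter: 25−22=3, 27−21=6, 25−19=6, 22−12=10, 14−6=8.

Dirichlet(3, 6, 6, 10, 8)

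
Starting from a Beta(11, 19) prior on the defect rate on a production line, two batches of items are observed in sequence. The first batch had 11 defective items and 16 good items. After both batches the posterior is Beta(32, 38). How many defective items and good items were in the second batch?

10 defective items and 3 good items

Sequential conjugate updates are equivalent to a single update on the pooled data, so total successes = posterior α − prior α and total failures = posterior β − prior β.
Total across both batches: 32−11=21 defective items, 38−19=19 good items.
Subtract the first batch: 21−11=10 defective items and 19−16=3 good items.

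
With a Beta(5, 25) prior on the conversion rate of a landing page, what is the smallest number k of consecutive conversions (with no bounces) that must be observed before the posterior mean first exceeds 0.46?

k = 17

After k conversions and 0 bounces the posterior is Beta(5+k, 25), with mean (5+k)/(5+25+k).
Set (5+k)/(30+k) > 0.46 and solve: k > (0.46·30 − 5)/(1 − 0.46) = 16.296.
The smallest integer exceeding 16.296 is 17, and checking k=17: (22)/(47) = 0.4681 > 0.46.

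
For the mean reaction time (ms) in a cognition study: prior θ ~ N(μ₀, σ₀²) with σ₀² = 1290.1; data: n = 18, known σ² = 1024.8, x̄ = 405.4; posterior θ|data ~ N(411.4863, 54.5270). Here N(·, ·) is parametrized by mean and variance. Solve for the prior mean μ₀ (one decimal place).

The posterior mean is a precision-weighted average: μ_n = (τ₀μ₀ + τ_data·x̄)/(τ₀+τ_data), with τ₀=1/σ₀² and τ_data=n/σ².
Here τ₀ = 1/1290.1 = 0.000775 and τ_data = 18/1024.8 = 0.017564, so τ_n = 0.018339.
Rearranging for μ₀: μ₀ = (μ_n·τ_n − τ_data·x̄)/τ₀ = (411.4863·0.018339 − 0.017564·405.4) / 0.000775 = 0.425802/0.000775 ≈ 549.4.

μ₀ = 549.4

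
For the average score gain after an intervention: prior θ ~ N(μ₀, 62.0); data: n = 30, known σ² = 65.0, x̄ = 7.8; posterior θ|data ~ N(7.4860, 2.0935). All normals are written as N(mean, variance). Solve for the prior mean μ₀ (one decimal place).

With known observation variance, the Normal–Normal posterior has precision τ_n = τ₀ + n/σ² and mean μ_n = (τ₀μ₀ + (n/σ²)x̄)/τ_n.
Here τ₀ = 1/62.0 = 0.016129 and τ_data = 30/65.0 = 0.461538, so τ_n = 0.477667.
Rearranging for μ₀: μ₀ = (μ_n·τ_n − τ_data·x̄)/τ₀ = (7.4860·0.477667 − 0.461538·7.8) / 0.016129 = -0.024181/0.016129 ≈ -1.5.

μ₀ = -1.5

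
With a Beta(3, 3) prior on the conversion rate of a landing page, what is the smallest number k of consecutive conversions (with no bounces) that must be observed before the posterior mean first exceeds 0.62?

After k conversions and 0 bounces the posterior is Beta(3+k, 3), with mean (3+k)/(3+3+k).
Set (3+k)/(6+k) > 0.62 and solve: k > (0.62·6 − 3)/(1 − 0.62) = 1.895.
The smallest integer exceeding 1.895 is 2.

k = 2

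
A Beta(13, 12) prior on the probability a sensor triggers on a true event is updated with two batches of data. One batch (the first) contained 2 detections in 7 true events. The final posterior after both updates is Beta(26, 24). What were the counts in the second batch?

11 detections and 7 misses

Sequential conjugate updates are equivalent to a single update on the pooled data, so total successes = posterior α − prior α and total failures = posterior β − prior β.
Total across both batches: 26−13=13 detections, 24−12=12 misses.
Subtract the first batch: 13−2=11 detections and 12−5=7 misses.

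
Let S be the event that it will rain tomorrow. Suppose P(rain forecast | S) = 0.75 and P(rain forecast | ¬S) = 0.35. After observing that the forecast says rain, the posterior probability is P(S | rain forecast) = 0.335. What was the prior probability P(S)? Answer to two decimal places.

P(S) = 0.19

Bayes' rule in odds form gives O(S|E) = O(S)·[P(E|S)/P(E|¬S)], hence O(S) = O(S|E)/LR.
Posterior odds = 0.335/(1−0.335) = 0.5038. LR = 0.75/0.35 = 2.1429.
Prior odds = 0.5038/2.1429 = 0.2351, so P(S) = 0.2351/(1+0.2351) ≈ 0.19.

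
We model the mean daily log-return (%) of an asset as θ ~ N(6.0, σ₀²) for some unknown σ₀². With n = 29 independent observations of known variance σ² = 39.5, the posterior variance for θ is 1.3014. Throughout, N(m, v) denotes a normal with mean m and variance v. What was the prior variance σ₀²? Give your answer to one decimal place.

σ₀² = 29.2

Posterior precision equals prior precision plus data precision: 1/σ_n² = 1/σ₀² + n/σ².
So 1/σ₀² = 1/1.3014 − 29/39.5 = 0.768403 − 0.734177 = 0.034226.
Hence σ₀² = 1/0.034226 ≈ 29.2.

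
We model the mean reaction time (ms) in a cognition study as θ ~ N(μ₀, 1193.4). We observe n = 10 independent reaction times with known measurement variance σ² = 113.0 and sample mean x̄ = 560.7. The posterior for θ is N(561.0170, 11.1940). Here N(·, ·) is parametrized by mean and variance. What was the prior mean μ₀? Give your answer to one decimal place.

With known observation variance, the Normal–Normal posterior has precision τ_n = τ₀ + n/σ² and mean μ_n = (τ₀μ₀ + (n/σ²)x̄)/τ_n.
Here τ₀ = 1/1193.4 = 0.000838 and τ_data = 10/113.0 = 0.088496, so τ_n = 0.089334.
Rearranging for μ₀: μ₀ = (μ_n·τ_n − τ_data·x̄)/τ₀ = (561.0170·0.089334 − 0.088496·560.7) / 0.000838 = 0.498185/0.000838 ≈ 594.5.

μ₀ = 594.5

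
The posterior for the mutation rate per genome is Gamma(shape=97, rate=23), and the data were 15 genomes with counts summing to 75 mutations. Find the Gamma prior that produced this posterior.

Gamma(shape=22, rate=8)

Gamma–Poisson conjugacy: posterior shape = α + Σxᵢ, posterior rate = β + n.
So α = 97 − 75 = 22 and β = 23 − 15 = 8.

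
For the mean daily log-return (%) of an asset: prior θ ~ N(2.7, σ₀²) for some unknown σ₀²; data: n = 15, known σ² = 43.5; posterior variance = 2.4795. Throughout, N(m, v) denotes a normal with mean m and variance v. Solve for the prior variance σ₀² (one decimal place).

σ₀² = 17.1

Posterior precision equals prior precision plus data precision: 1/σ_n² = 1/σ₀² + n/σ².
So 1/σ₀² = 1/2.4795 − 15/43.5 = 0.403307 − 0.344828 = 0.058479.
Hence σ₀² = 1/0.058479 ≈ 17.1.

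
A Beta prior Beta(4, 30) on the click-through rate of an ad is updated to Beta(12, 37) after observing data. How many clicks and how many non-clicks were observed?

8 clicks and 7 non-clicks

Beta is conjugate to the binomial likelihood: posterior = Beta(α+s, β+f).
Match parameters: s=12−4=8, f=37−30=7.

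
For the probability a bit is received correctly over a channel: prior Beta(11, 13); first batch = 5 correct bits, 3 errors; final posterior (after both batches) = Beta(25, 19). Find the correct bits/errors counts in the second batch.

9 correct bits and 3 errors

Sequential conjugate updates are equivalent to a single update on the pooled data, so total successes = posterior α − prior α and total failures = posterior β − prior β.
Total across both batches: 25−11=14 correct bits, 19−13=6 errors.
Subtract the first batch: 14−5=9 correct bits and 6−3=3 errors.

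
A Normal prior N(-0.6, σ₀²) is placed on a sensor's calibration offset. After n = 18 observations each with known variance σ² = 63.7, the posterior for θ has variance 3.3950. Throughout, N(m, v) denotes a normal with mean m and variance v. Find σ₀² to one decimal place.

σ₀² = 83.5

Posterior precision equals prior precision plus data precision: 1/σ_n² = 1/σ₀² + n/σ².
So 1/σ₀² = 1/3.3950 − 18/63.7 = 0.294551 − 0.282575 = 0.011976.
Hence σ₀² = 1/0.011976 ≈ 83.5.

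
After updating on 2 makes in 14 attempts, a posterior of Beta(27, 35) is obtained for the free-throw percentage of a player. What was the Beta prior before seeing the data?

Beta is conjugate to the binomial likelihood: posterior = Beta(a+s, b+f).
Subtract the data counts: 27−2=25, 35−12=23.

Beta(25, 23)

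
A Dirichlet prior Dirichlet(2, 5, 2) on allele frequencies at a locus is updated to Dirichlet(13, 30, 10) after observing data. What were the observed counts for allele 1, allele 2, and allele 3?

counts (11, 25, 8)

For a Dirichlet(α) prior with multinomial counts c, the posterior is Dirichlet(α + c) componentwise.
Counts are posterior − prior componentwise: 13−2=11, 30−5=25, 10−2=8.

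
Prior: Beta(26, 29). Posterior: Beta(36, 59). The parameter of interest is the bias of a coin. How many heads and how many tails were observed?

Under Beta–binomial conjugacy the posterior parameters are (α+s, β+f).
Match parameters: s=36−26=10, f=59−29=30.

10 heads and 30 tails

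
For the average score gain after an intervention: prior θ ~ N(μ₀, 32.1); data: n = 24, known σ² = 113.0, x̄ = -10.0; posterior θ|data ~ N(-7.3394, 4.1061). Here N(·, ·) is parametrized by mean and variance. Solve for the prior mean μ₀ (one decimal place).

The posterior mean is a precision-weighted average: μ_n = (τ₀μ₀ + τ_data·x̄)/(τ₀+τ_data), with τ₀=1/σ₀² and τ_data=n/σ².
Here τ₀ = 1/32.1 = 0.031153 and τ_data = 24/113.0 = 0.212389, so τ_n = 0.243542.
Rearranging for μ₀: μ₀ = (μ_n·τ_n − τ_data·x̄)/τ₀ = (-7.3394·0.243542 − 0.212389·-10.0) / 0.031153 = 0.336438/0.031153 ≈ 10.8.

μ₀ = 10.8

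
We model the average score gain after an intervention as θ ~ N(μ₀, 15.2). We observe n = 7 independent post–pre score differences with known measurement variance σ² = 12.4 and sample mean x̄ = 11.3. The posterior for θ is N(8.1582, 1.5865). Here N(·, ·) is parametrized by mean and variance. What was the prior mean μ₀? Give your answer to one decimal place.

μ₀ = -18.8

The posterior mean is a precision-weighted average: μ_n = (τ₀μ₀ + τ_data·x̄)/(τ₀+τ_data), with τ₀=1/σ₀² and τ_data=n/σ².
Here τ₀ = 1/15.2 = 0.065789 and τ_data = 7/12.4 = 0.564516, so τ_n = 0.630305.
Rearranging for μ₀: μ₀ = (μ_n·τ_n − τ_data·x̄)/τ₀ = (8.1582·0.630305 − 0.564516·11.3) / 0.065789 = -1.236877/0.065789 ≈ -18.8.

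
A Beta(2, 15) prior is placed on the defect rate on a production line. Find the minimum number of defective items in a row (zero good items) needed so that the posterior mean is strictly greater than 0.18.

After k defective items and 0 good items the posterior is Beta(2+k, 15), with mean (2+k)/(2+15+k).
Set (2+k)/(17+k) > 0.18 and solve: k > (0.18·17 − 2)/(1 − 0.18) = 1.293.
The smallest integer exceeding 1.293 is 2, and checking k=2: (4)/(19) = 0.2105 > 0.18.

k = 2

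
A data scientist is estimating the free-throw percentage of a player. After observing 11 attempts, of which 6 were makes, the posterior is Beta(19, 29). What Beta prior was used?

Beta(13, 24)

Under Beta–binomial conjugacy the posterior parameters are (α+s, β+f).
Subtract the data counts: 19−6=13, 29−5=24.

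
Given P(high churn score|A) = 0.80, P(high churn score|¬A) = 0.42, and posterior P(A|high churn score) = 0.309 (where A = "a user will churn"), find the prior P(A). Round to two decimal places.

P(A) = 0.19

In odds form, posterior odds = prior odds × likelihood ratio, so prior odds = posterior odds ÷ LR.
Posterior odds = 0.309/(1−0.309) = 0.4472. LR = 0.80/0.42 = 1.9048.
Prior odds = 0.4472/1.9048 = 0.2348, so P(A) = 0.2348/(1+0.2348) ≈ 0.19.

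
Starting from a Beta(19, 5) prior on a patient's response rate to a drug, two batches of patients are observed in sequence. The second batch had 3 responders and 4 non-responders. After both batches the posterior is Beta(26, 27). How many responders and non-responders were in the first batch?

Because Beta–binomial updating is additive in the counts, the combined data contributed (α_post−α_prior, β_post−β_prior) successes and failures.
Total across both batches: 26−19=7 responders, 27−5=22 non-responders.
Subtract the second batch: 7−3=4 responders and 22−4=18 non-responders.

4 responders and 18 non-responders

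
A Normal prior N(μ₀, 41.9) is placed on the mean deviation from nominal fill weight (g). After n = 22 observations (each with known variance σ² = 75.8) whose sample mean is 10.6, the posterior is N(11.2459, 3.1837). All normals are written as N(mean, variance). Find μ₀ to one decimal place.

With known observation variance, the Normal–Normal posterior has precision τ_n = τ₀ + n/σ² and mean μ_n = (τ₀μ₀ + (n/σ²)x̄)/τ_n.
Here τ₀ = 1/41.9 = 0.023866 and τ_data = 22/75.8 = 0.290237, so τ_n = 0.314103.
Rearranging for μ₀: μ₀ = (μ_n·τ_n − τ_data·x̄)/τ₀ = (11.2459·0.314103 − 0.290237·10.6) / 0.023866 = 0.455859/0.023866 ≈ 19.1.

μ₀ = 19.1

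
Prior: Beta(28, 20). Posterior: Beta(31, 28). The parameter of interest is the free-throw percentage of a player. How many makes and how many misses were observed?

3 makes and 8 misses

Beta is conjugate to the binomial likelihood: posterior = Beta(α+s, β+f).
Match parameters: s=31−28=3, f=28−20=8.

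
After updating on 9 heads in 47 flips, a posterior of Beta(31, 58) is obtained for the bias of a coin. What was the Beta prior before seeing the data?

Beta(22, 20)

A Beta(α, β) prior with s successes and f failures in binomial data gives a Beta(α+s, β+f) posterior.
So α = 31 − 9 = 22 and β = 58 − 38 = 20.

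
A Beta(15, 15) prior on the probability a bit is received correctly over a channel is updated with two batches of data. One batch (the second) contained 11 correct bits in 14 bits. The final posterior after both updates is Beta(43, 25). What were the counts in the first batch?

17 correct bits and 7 errors

Sequential conjugate updates are equivalent to a single update on the pooled data, so total successes = posterior α − prior α and total failures = posterior β − prior β.
Total across both batches: 43−15=28 correct bits, 25−15=10 errors.
Subtract the second batch: 28−11=17 correct bits and 10−3=7 errors.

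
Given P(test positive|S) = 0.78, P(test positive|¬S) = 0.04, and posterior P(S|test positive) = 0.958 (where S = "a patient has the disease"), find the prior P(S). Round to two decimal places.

In odds form, posterior odds = prior odds × likelihood ratio, so prior odds = posterior odds ÷ LR.
Posterior odds = 0.958/(1−0.958) = 22.8095. LR = 0.78/0.04 = 19.5000.
Prior odds = 22.8095/19.5000 = 1.1697, so P(S) = 1.1697/(1+1.1697) ≈ 0.54.

P(S) = 0.54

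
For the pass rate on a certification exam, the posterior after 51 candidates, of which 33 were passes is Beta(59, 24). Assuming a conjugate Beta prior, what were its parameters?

Beta(26, 6)

A Beta(a, b) prior with s successes and f failures in binomial data gives a Beta(a+s, b+f) posterior.
Subtract the data counts: 59−33=26, 24−18=6.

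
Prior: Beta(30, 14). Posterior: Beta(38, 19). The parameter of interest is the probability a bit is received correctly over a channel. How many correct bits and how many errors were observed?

8 correct bits and 5 errors

Under Beta–binomial conjugacy the posterior parameters are (a+s, b+f).
Match parameters: s=38−30=8, f=19−14=5.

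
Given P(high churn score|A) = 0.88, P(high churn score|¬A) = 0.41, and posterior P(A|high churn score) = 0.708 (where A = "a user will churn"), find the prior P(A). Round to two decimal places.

In odds form, posterior odds = prior odds × likelihood ratio, so prior odds = posterior odds ÷ LR.
Posterior odds = 0.708/(1−0.708) = 2.4247. LR = 0.88/0.41 = 2.1463.
Prior odds = 2.4247/2.1463 = 1.1297, so P(A) = 1.1297/(1+1.1297) ≈ 0.53.

P(A) = 0.53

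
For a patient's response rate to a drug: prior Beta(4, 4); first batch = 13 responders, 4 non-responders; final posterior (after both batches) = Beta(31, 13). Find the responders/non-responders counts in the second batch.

14 responders and 5 non-responders

Because Beta–binomial updating is additive in the counts, the combined data contributed (α_post−α_prior, β_post−β_prior) successes and failures.
Total across both batches: 31−4=27 responders, 13−4=9 non-responders.
Subtract the first batch: 27−13=14 responders and 9−4=5 non-responders.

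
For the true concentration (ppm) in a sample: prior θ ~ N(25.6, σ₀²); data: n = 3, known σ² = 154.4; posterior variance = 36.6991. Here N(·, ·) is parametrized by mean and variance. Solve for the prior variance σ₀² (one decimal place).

σ₀² = 127.9

Posterior precision equals prior precision plus data precision: 1/σ_n² = 1/σ₀² + n/σ².
So 1/σ₀² = 1/36.6991 − 3/154.4 = 0.027249 − 0.019430 = 0.007819.
Hence σ₀² = 1/0.007819 ≈ 127.9.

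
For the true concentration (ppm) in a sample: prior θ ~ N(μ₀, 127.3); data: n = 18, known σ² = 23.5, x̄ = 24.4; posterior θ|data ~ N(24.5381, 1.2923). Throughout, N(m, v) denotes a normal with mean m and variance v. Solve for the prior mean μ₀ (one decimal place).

The posterior mean is a precision-weighted average: μ_n = (τ₀μ₀ + τ_data·x̄)/(τ₀+τ_data), with τ₀=1/σ₀² and τ_data=n/σ².
Here τ₀ = 1/127.3 = 0.007855 and τ_data = 18/23.5 = 0.765957, so τ_n = 0.773812.
Rearranging for μ₀: μ₀ = (μ_n·τ_n − τ_data·x̄)/τ₀ = (24.5381·0.773812 − 0.765957·24.4) / 0.007855 = 0.298525/0.007855 ≈ 38.0.

μ₀ = 38.0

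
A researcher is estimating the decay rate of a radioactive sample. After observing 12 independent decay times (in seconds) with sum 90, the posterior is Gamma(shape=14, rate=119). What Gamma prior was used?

For an exponential likelihood with a Gamma(α, β) prior on the rate, n observations with total T give posterior Gamma(α+n, β+T).
So α = 14 − 12 = 2 and β = 119 − 90 = 29.

Gamma(shape=2, rate=29)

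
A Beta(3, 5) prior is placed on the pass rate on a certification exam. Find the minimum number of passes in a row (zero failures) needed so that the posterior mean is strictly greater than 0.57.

After k passes and 0 failures the posterior is Beta(3+k, 5), with mean (3+k)/(3+5+k).
Set (3+k)/(8+k) > 0.57 and solve: k > (0.57·8 − 3)/(1 − 0.57) = 3.628.
The smallest integer exceeding 3.628 is 4, and checking k=4: (7)/(12) = 0.5833 > 0.57.

k = 4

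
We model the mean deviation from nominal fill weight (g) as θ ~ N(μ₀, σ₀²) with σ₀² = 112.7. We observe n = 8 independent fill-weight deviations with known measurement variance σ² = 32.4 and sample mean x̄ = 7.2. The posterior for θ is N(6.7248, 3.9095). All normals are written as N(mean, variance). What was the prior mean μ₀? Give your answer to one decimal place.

μ₀ = -6.5

The posterior mean is a precision-weighted average: μ_n = (τ₀μ₀ + τ_data·x̄)/(τ₀+τ_data), with τ₀=1/σ₀² and τ_data=n/σ².
Here τ₀ = 1/112.7 = 0.008873 and τ_data = 8/32.4 = 0.246914, so τ_n = 0.255787.
Rearranging for μ₀: μ₀ = (μ_n·τ_n − τ_data·x̄)/τ₀ = (6.7248·0.255787 − 0.246914·7.2) / 0.008873 = -0.057664/0.008873 ≈ -6.5.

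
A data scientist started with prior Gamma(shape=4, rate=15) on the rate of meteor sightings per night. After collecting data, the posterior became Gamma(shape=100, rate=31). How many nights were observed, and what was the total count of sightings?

n = 16 nights with total 96 sightings

A Gamma(α, β) prior (rate parametrization) on a Poisson rate with n observations summing to S gives posterior Gamma(α+S, β+n).
Matching: Σxᵢ = 100 − 4 = 96 and n = 31 − 15 = 16.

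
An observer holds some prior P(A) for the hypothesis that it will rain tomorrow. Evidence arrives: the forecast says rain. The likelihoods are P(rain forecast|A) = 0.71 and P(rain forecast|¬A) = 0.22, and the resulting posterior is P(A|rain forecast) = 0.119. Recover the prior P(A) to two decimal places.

In odds form, posterior odds = prior odds × likelihood ratio, so prior odds = posterior odds ÷ LR.
Posterior odds = 0.119/(1−0.119) = 0.1351. LR = 0.71/0.22 = 3.2273.
Prior odds = 0.1351/3.2273 = 0.0419, so P(A) = 0.0419/(1+0.0419) ≈ 0.04.

P(A) = 0.04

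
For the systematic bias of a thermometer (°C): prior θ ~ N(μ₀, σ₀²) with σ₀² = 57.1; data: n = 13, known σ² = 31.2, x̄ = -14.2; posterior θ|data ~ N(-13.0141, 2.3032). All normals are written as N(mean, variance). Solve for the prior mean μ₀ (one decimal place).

With known observation variance, the Normal–Normal posterior has precision τ_n = τ₀ + n/σ² and mean μ_n = (τ₀μ₀ + (n/σ²)x̄)/τ_n.
Here τ₀ = 1/57.1 = 0.017513 and τ_data = 13/31.2 = 0.416667, so τ_n = 0.434180.
Rearranging for μ₀: μ₀ = (μ_n·τ_n − τ_data·x̄)/τ₀ = (-13.0141·0.434180 − 0.416667·-14.2) / 0.017513 = 0.266209/0.017513 ≈ 15.2.

μ₀ = 15.2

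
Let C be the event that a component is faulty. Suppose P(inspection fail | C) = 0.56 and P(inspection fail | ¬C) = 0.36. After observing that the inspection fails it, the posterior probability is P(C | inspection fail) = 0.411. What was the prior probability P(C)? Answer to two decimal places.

P(C) = 0.31

Bayes' rule in odds form gives O(C|E) = O(C)·[P(E|C)/P(E|¬C)], hence O(C) = O(C|E)/LR.
Posterior odds = 0.411/(1−0.411) = 0.6978. LR = 0.56/0.36 = 1.5556.
Prior odds = 0.6978/1.5556 = 0.4486, so P(C) = 0.4486/(1+0.4486) ≈ 0.31.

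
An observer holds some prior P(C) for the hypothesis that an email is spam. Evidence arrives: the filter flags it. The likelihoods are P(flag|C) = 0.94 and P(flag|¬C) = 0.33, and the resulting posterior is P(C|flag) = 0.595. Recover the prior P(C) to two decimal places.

P(C) = 0.34

In odds form, posterior odds = prior odds × likelihood ratio, so prior odds = posterior odds ÷ LR.
Posterior odds = 0.595/(1−0.595) = 1.4691. LR = 0.94/0.33 = 2.8485.
Prior odds = 1.4691/2.8485 = 0.5157, so P(C) = 0.5157/(1+0.5157) ≈ 0.34.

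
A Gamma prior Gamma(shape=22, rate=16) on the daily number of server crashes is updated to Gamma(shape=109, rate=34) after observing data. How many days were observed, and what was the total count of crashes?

n = 18 days with total 87 crashes

A Gamma(α, β) prior (rate parametrization) on a Poisson rate with n observations summing to S gives posterior Gamma(α+S, β+n).
Matching: Σxᵢ = 109 − 22 = 87 and n = 34 − 16 = 18.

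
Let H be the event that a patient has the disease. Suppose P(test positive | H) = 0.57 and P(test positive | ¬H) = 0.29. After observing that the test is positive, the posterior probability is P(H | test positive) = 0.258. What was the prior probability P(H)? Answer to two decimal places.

P(H) = 0.15

Bayes' rule in odds form gives O(H|E) = O(H)·[P(E|H)/P(E|¬H)], hence O(H) = O(H|E)/LR.
Posterior odds = 0.258/(1−0.258) = 0.3477. LR = 0.57/0.29 = 1.9655.
Prior odds = 0.3477/1.9655 = 0.1769, so P(H) = 0.1769/(1+0.1769) ≈ 0.15.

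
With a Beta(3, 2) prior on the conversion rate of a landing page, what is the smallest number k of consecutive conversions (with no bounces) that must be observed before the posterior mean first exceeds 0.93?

k = 24

After k conversions and 0 bounces the posterior is Beta(3+k, 2), with mean (3+k)/(3+2+k).
Set (3+k)/(5+k) > 0.93 and solve: k > (0.93·5 − 3)/(1 − 0.93) = 23.571.
The smallest integer exceeding 23.571 is 24.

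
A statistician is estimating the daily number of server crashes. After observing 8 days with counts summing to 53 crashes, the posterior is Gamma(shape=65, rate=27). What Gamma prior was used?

Gamma(shape=12, rate=19)

A Gamma(α, β) prior (rate parametrization) on a Poisson rate with n observations summing to S gives posterior Gamma(α+S, β+n).
So α = 65 − 53 = 12 and β = 27 − 8 = 19.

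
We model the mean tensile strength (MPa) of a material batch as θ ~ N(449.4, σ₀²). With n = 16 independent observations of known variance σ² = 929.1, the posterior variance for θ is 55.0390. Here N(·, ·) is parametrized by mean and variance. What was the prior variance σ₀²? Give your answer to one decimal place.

For the Normal–Normal model with known σ², precisions add: τ_n = τ₀ + n/σ².
So 1/σ₀² = 1/55.0390 − 16/929.1 = 0.018169 − 0.017221 = 0.000948.
Hence σ₀² = 1/0.000948 ≈ 1054.9.

σ₀² = 1054.9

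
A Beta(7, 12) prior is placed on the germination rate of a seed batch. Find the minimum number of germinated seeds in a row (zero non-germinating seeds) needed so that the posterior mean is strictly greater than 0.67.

k = 18

After k germinated seeds and 0 non-germinating seeds the posterior is Beta(7+k, 12), with mean (7+k)/(7+12+k).
Set (7+k)/(19+k) > 0.67 and solve: k > (0.67·19 − 7)/(1 − 0.67) = 17.364.
The smallest integer exceeding 17.364 is 18, and checking k=18: (25)/(37) = 0.6757 > 0.67.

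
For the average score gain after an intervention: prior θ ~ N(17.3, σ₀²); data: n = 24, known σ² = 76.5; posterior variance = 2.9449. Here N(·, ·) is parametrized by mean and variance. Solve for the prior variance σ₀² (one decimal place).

σ₀² = 38.7

For the Normal–Normal model with known σ², precisions add: τ_n = τ₀ + n/σ².
So 1/σ₀² = 1/2.9449 − 24/76.5 = 0.339570 − 0.313725 = 0.025845.
Hence σ₀² = 1/0.025845 ≈ 38.7.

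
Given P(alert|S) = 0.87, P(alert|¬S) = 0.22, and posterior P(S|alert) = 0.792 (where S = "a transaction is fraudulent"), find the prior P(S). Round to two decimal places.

P(S) = 0.49

Bayes' rule in odds form gives O(S|E) = O(S)·[P(E|S)/P(E|¬S)], hence O(S) = O(S|E)/LR.
Posterior odds = 0.792/(1−0.792) = 3.8077. LR = 0.87/0.22 = 3.9545.
Prior odds = 3.8077/3.9545 = 0.9629, so P(S) = 0.9629/(1+0.9629) ≈ 0.49.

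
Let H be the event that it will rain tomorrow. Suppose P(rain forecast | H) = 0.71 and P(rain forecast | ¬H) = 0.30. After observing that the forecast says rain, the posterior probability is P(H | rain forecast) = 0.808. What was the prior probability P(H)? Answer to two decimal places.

P(H) = 0.64

Bayes' rule in odds form gives O(H|E) = O(H)·[P(E|H)/P(E|¬H)], hence O(H) = O(H|E)/LR.
Posterior odds = 0.808/(1−0.808) = 4.2083. LR = 0.71/0.30 = 2.3667.
Prior odds = 4.2083/2.3667 = 1.7781, so P(H) = 1.7781/(1+1.7781) ≈ 0.64.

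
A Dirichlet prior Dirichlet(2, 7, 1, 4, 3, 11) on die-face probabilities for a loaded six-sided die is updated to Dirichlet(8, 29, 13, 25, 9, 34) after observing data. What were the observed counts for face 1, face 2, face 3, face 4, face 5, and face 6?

counts (6, 22, 12, 21, 6, 23)

For a Dirichlet(α) prior with multinomial counts c, the posterior is Dirichlet(α + c) componentwise.
Counts are posterior − prior componentwise: 8−2=6, 29−7=22, 13−1=12, 25−4=21, 9−3=6, 34−11=23.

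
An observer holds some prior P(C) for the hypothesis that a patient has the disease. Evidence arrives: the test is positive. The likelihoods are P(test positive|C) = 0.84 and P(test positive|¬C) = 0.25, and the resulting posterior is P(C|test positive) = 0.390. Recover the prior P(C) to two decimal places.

Bayes' rule in odds form gives O(C|E) = O(C)·[P(E|C)/P(E|¬C)], hence O(C) = O(C|E)/LR.
Posterior odds = 0.390/(1−0.390) = 0.6393. LR = 0.84/0.25 = 3.3600.
Prior odds = 0.6393/3.3600 = 0.1903, so P(C) = 0.1903/(1+0.1903) ≈ 0.16.

P(C) = 0.16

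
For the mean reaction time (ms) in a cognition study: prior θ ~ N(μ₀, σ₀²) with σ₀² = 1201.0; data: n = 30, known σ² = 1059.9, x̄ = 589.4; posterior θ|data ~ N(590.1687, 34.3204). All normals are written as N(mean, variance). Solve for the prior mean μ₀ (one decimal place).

μ₀ = 616.3

With known observation variance, the Normal–Normal posterior has precision τ_n = τ₀ + n/σ² and mean μ_n = (τ₀μ₀ + (n/σ²)x̄)/τ_n.
Here τ₀ = 1/1201.0 = 0.000833 and τ_data = 30/1059.9 = 0.028305, so τ_n = 0.029138.
Rearranging for μ₀: μ₀ = (μ_n·τ_n − τ_data·x̄)/τ₀ = (590.1687·0.029138 − 0.028305·589.4) / 0.000833 = 0.513369/0.000833 ≈ 616.3.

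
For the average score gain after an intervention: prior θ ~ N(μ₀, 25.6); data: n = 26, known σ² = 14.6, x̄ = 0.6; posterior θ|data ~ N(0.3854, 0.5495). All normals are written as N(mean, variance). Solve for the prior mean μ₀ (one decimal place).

μ₀ = -9.4

With known observation variance, the Normal–Normal posterior has precision τ_n = τ₀ + n/σ² and mean μ_n = (τ₀μ₀ + (n/σ²)x̄)/τ_n.
Here τ₀ = 1/25.6 = 0.039062 and τ_data = 26/14.6 = 1.780822, so τ_n = 1.819884.
Rearranging for μ₀: μ₀ = (μ_n·τ_n − τ_data·x̄)/τ₀ = (0.3854·1.819884 − 1.780822·0.6) / 0.039062 = -0.367110/0.039062 ≈ -9.4.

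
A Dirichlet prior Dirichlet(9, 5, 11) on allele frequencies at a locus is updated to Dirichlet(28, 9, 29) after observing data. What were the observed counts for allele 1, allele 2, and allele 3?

For a Dirichlet(α) prior with multinomial counts c, the posterior is Dirichlet(α + c) componentwise.
Counts are posterior − prior componentwise: 28−9=19, 9−5=4, 29−11=18.

counts (19, 4, 18)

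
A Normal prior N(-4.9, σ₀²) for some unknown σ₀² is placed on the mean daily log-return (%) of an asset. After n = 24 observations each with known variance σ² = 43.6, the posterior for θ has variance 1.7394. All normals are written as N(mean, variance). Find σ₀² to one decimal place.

Posterior precision equals prior precision plus data precision: 1/σ_n² = 1/σ₀² + n/σ².
So 1/σ₀² = 1/1.7394 − 24/43.6 = 0.574911 − 0.550459 = 0.024452.
Hence σ₀² = 1/0.024452 ≈ 40.9.

σ₀² = 40.9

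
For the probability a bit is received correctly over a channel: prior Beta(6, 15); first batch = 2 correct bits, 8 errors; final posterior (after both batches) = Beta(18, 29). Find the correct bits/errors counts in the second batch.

10 correct bits and 6 errors

Sequential conjugate updates are equivalent to a single update on the pooled data, so total successes = posterior α − prior α and total failures = posterior β − prior β.
Total across both batches: 18−6=12 correct bits, 29−15=14 errors.
Subtract the first batch: 12−2=10 correct bits and 14−8=6 errors.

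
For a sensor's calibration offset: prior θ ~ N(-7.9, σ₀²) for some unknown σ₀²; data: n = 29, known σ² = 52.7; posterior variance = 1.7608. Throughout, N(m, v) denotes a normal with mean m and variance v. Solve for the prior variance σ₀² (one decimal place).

σ₀² = 56.7

For the Normal–Normal model with known σ², precisions add: τ_n = τ₀ + n/σ².
So 1/σ₀² = 1/1.7608 − 29/52.7 = 0.567924 − 0.550285 = 0.017639.
Hence σ₀² = 1/0.017639 ≈ 56.7.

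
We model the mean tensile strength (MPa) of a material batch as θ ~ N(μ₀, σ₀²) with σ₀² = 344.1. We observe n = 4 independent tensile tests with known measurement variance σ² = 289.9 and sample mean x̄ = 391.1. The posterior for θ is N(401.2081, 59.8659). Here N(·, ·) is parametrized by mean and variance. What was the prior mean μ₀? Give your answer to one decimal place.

With known observation variance, the Normal–Normal posterior has precision τ_n = τ₀ + n/σ² and mean μ_n = (τ₀μ₀ + (n/σ²)x̄)/τ_n.
Here τ₀ = 1/344.1 = 0.002906 and τ_data = 4/289.9 = 0.013798, so τ_n = 0.016704.
Rearranging for μ₀: μ₀ = (μ_n·τ_n − τ_data·x̄)/τ₀ = (401.2081·0.016704 − 0.013798·391.1) / 0.002906 = 1.305382/0.002906 ≈ 449.2.

μ₀ = 449.2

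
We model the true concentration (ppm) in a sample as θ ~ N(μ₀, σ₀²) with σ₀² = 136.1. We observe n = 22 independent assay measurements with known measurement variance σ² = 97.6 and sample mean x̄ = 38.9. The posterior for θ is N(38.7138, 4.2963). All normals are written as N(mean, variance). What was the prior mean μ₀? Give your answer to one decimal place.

μ₀ = 33.0

The posterior mean is a precision-weighted average: μ_n = (τ₀μ₀ + τ_data·x̄)/(τ₀+τ_data), with τ₀=1/σ₀² and τ_data=n/σ².
Here τ₀ = 1/136.1 = 0.007348 and τ_data = 22/97.6 = 0.225410, so τ_n = 0.232758.
Rearranging for μ₀: μ₀ = (μ_n·τ_n − τ_data·x̄)/τ₀ = (38.7138·0.232758 − 0.225410·38.9) / 0.007348 = 0.242498/0.007348 ≈ 33.0.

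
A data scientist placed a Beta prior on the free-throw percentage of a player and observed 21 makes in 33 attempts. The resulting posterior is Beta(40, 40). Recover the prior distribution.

Beta(19, 28)

Beta is conjugate to the binomial likelihood: posterior = Beta(a+s, b+f).
Subtract the data counts: 40−21=19, 40−12=28.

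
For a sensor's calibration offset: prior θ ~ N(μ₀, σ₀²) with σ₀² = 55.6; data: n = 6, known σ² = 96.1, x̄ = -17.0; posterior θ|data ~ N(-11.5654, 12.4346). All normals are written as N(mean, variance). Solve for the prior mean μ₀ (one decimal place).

μ₀ = 7.3

The posterior mean is a precision-weighted average: μ_n = (τ₀μ₀ + τ_data·x̄)/(τ₀+τ_data), with τ₀=1/σ₀² and τ_data=n/σ².
Here τ₀ = 1/55.6 = 0.017986 and τ_data = 6/96.1 = 0.062435, so τ_n = 0.080421.
Rearranging for μ₀: μ₀ = (μ_n·τ_n − τ_data·x̄)/τ₀ = (-11.5654·0.080421 − 0.062435·-17.0) / 0.017986 = 0.131294/0.017986 ≈ 7.3.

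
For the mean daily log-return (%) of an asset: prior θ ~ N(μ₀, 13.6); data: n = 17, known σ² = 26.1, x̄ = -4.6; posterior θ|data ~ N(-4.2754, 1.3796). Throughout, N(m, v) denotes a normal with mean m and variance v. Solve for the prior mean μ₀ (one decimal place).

μ₀ = -1.4

With known observation variance, the Normal–Normal posterior has precision τ_n = τ₀ + n/σ² and mean μ_n = (τ₀μ₀ + (n/σ²)x̄)/τ_n.
Here τ₀ = 1/13.6 = 0.073529 and τ_data = 17/26.1 = 0.651341, so τ_n = 0.724870.
Rearranging for μ₀: μ₀ = (μ_n·τ_n − τ_data·x̄)/τ₀ = (-4.2754·0.724870 − 0.651341·-4.6) / 0.073529 = -0.102941/0.073529 ≈ -1.4.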